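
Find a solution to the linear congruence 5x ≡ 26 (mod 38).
x ≡ 28 (mod 38)

gcd(5, 38) = 1, which divides 26, so solutions exist.
Find 5^(-1) mod 38 by the extended Euclidean algorithm:
38 = 7 × 5 + 3  ⟹  3 = (1)·38 + (-7)·5
5 = 1 × 3 + 2  ⟹  2 = (-1)·38 + (8)·5
3 = 1 × 2 + 1  ⟹  1 = (2)·38 + (-15)·5
So (-15)·5 ≡ 1 (mod 38), i.e. 5^(-1) ≡ -15 ≡ 23 (mod 38).
x ≡ 23 × 26 = 598 ≡ 28 (mod 38).
Check: 5 × 28 = 140 ≡ 26 (mod 38).
Unique solution: x ≡ 28 (mod 38)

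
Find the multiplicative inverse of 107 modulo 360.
323

gcd(107, 360) = 1, so the inverse exists.
Extended Euclidean algorithm on (360, 107):
360 = 3 × 107 + 39  ⟹  39 = (1)·360 + (-3)·107
107 = 2 × 39 + 29  ⟹  29 = (-2)·360 + (7)·107
39 = 1 × 29 + 10  ⟹  10 = (3)·360 + (-10)·107
29 = 2 × 10 + 9  ⟹  9 = (-8)·360 + (27)·107
10 = 1 × 9 + 1  ⟹  1 = (11)·360 + (-37)·107
So (-37)·107 ≡ 1 (mod 360), i.e. 107^(-1) ≡ -37 ≡ 323 (mod 360).
Check: 107 × 323 = 34561 ≡ 1 (mod 360)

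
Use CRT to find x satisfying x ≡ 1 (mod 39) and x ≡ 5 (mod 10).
235

Using Chinese Remainder Theorem:
M = 39 × 10 = 390
M1 = 10, M2 = 39
y1 = 10^(-1) mod 39 = 4
y2 = 39^(-1) mod 10 = 9
x = (1×10×4 + 5×39×9) mod 390 = 235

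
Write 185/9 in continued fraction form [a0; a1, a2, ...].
[20; 1, 1, 4]

Euclidean algorithm steps:
185 = 20 × 9 + 5
9 = 1 × 5 + 4
5 = 1 × 4 + 1
4 = 4 × 1 + 0
Continued fraction: [20; 1, 1, 4]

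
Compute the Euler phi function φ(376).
184

376 = 2^3 × 47
φ(n) = n × ∏(1 - 1/p) for each prime p dividing n
φ(376) = 376 × (1 - 1/2) × (1 - 1/47) = 184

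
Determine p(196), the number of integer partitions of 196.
2814570987591

p(n) counts ways to write n as a sum of positive integers (order ignored).
Euler's pentagonal recurrence: p(k) = p(k-1) + p(k-2) - p(k-5) - p(k-7) + p(k-12) + p(k-15) - ... (offsets j(3j∓1)/2, signs ++--, p(0)=1, p(<0)=0).
DP table for k = 0..195: p(0)=1, p(1)=1, p(2)=2, p(3)=3, p(4)=5, p(5)=7, p(6)=11, p(7)=15, p(8)=22, p(9)=30, p(10)=42, p(11)=56, p(12)=77, p(13)=101, p(14)=135, p(15)=176, p(16)=231, p(17)=297, p(18)=385, p(19)=490, p(20)=627, p(21)=792, p(22)=1002, p(23)=1255, p(24)=1575, p(25)=1958, p(26)=2436, p(27)=3010, p(28)=3718, p(29)=4565, p(30)=5604, p(31)=6842, p(32)=8349, p(33)=10143, p(34)=12310, p(35)=14883, p(36)=17977, p(37)=21637, p(38)=26015, p(39)=31185, p(40)=37338, p(41)=44583, p(42)=53174, p(43)=63261, p(44)=75175, p(45)=89134, p(46)=105558, p(47)=124754, p(48)=147273, p(49)=173525, p(50)=204226, p(51)=239943, p(52)=281589, p(53)=329931, p(54)=386155, p(55)=451276, p(56)=526823, p(57)=614154, p(58)=715220, p(59)=831820, p(60)=966467, p(61)=1121505, p(62)=1300156, p(63)=1505499, p(64)=1741630, p(65)=2012558, p(66)=2323520, p(67)=2679689, p(68)=3087735, p(69)=3554345, p(70)=4087968, p(71)=4697205, p(72)=5392783, p(73)=6185689, p(74)=7089500, p(75)=8118264, p(76)=9289091, p(77)=10619863, p(78)=12132164, p(79)=13848650, p(80)=15796476, p(81)=18004327, p(82)=20506255, p(83)=23338469, p(84)=26543660, p(85)=30167357, p(86)=34262962, p(87)=38887673, p(88)=44108109, p(89)=49995925, p(90)=56634173, p(91)=64112359, p(92)=72533807, p(93)=82010177, p(94)=92669720, p(95)=104651419, p(96)=118114304, p(97)=133230930, p(98)=150198136, p(99)=169229875, p(100)=190569292, p(101)=214481126, p(102)=241265379, p(103)=271248950, p(104)=304801365, p(105)=342325709, p(106)=384276336, p(107)=431149389, p(108)=483502844, p(109)=541946240, p(110)=607163746, p(111)=679903203, p(112)=761002156, p(113)=851376628, p(114)=952050665, p(115)=1064144451, p(116)=1188908248, p(117)=1327710076, p(118)=1482074143, p(119)=1653668665, p(120)=1844349560, p(121)=2056148051, p(122)=2291320912, p(123)=2552338241, p(124)=2841940500, p(125)=3163127352, p(126)=3519222692, p(127)=3913864295, p(128)=4351078600, p(129)=4835271870, p(130)=5371315400, p(131)=5964539504, p(132)=6620830889, p(133)=7346629512, p(134)=8149040695, p(135)=9035836076, p(136)=10015581680, p(137)=11097645016, p(138)=12292341831, p(139)=13610949895, p(140)=15065878135, p(141)=16670689208, p(142)=18440293320, p(143)=20390982757, p(144)=22540654445, p(145)=24908858009, p(146)=27517052599, p(147)=30388671978, p(148)=33549419497, p(149)=37027355200, p(150)=40853235313, p(151)=45060624582, p(152)=49686288421, p(153)=54770336324, p(154)=60356673280, p(155)=66493182097, p(156)=73232243759, p(157)=80630964769, p(158)=88751778802, p(159)=97662728555, p(160)=107438159466, p(161)=118159068427, p(162)=129913904637, p(163)=142798995930, p(164)=156919475295, p(165)=172389800255, p(166)=189334822579, p(167)=207890420102, p(168)=228204732751, p(169)=250438925115, p(170)=274768617130, p(171)=301384802048, p(172)=330495499613, p(173)=362326859895, p(174)=397125074750, p(175)=435157697830, p(176)=476715857290, p(177)=522115831195, p(178)=571701605655, p(179)=625846753120, p(180)=684957390936, p(181)=749474411781, p(182)=819876908323, p(183)=896684817527, p(184)=980462880430, p(185)=1071823774337, p(186)=1171432692373, p(187)=1280011042268, p(188)=1398341745571, p(189)=1527273599625, p(190)=1667727404093, p(191)=1820701100652, p(192)=1987276856363, p(193)=2168627105469, p(194)=2366022741845, p(195)=2580840212973.
Final step: p(196) = p(195) + p(194) - p(191) - p(189) + p(184) + p(181) - p(174) - p(170) + p(161) + p(156) - p(145) - p(139) + p(126) + p(119) - p(104) - p(96) + p(79) + p(70) - p(51) - p(41) + p(20) + p(9)
= 2580840212973 + 2366022741845 - 1820701100652 - 1527273599625 + 980462880430 + 749474411781 - 397125074750 - 274768617130 + 118159068427 + 73232243759 - 24908858009 - 13610949895 + 3519222692 + 1653668665 - 304801365 - 118114304 + 13848650 + 4087968 - 239943 - 44583 + 627 + 30
= 2814570987591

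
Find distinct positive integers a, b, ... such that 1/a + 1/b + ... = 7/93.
1/14 + 1/261 + 1/113274

Greedy algorithm:
7/93: ceiling(93/7) = 14, use 1/14
5/1302: ceiling(1302/5) = 261, use 1/261
1/113274: ceiling(113274/1) = 113274, use 1/113274
Result: 7/93 = 1/14 + 1/261 + 1/113274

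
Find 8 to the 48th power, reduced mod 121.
115

Repeated squaring. Binary of 48 = 110000.
8^1 ≡ 8 (mod 121); 8^2 ≡ 64 (mod 121); 8^4 ≡ 103 (mod 121); 8^8 ≡ 82 (mod 121); 8^16 ≡ 69 (mod 121); 8^32 ≡ 42 (mod 121)
8^48 = 8^16 × 8^32 ≡ 115 (mod 121)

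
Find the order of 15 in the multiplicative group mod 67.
11

67 is prime, so ord(15) divides φ(67) = 66.
Divisors of 66: 1, 2, 3, 6, 11, 22, 33, 66.
Repeated squaring: 15^1 ≡ 15, 15^2 ≡ 24, 15^4 ≡ 40, 15^8 ≡ 59, 15^16 ≡ 64, 15^32 ≡ 9, 15^64 ≡ 14 (mod 67).
Test 15^d mod 67 for each divisor d in increasing order:
15^1 ≡ 15
15^2 ≡ 24
15^3 = 15^2·15^1 ≡ 25
15^6 = 15^4·15^2 ≡ 22
15^11 = 15^8·15^2·15^1 ≡ 1  ← first divisor giving 1
The order is 11.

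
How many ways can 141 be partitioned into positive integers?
16670689208

p(n) counts ways to write n as a sum of positive integers (order ignored).
Euler's pentagonal recurrence: p(k) = p(k-1) + p(k-2) - p(k-5) - p(k-7) + p(k-12) + p(k-15) - ... (offsets j(3j∓1)/2, signs ++--, p(0)=1, p(<0)=0).
DP table for k = 0..140: p(0)=1, p(1)=1, p(2)=2, p(3)=3, p(4)=5, p(5)=7, p(6)=11, p(7)=15, p(8)=22, p(9)=30, p(10)=42, p(11)=56, p(12)=77, p(13)=101, p(14)=135, p(15)=176, p(16)=231, p(17)=297, p(18)=385, p(19)=490, p(20)=627, p(21)=792, p(22)=1002, p(23)=1255, p(24)=1575, p(25)=1958, p(26)=2436, p(27)=3010, p(28)=3718, p(29)=4565, p(30)=5604, p(31)=6842, p(32)=8349, p(33)=10143, p(34)=12310, p(35)=14883, p(36)=17977, p(37)=21637, p(38)=26015, p(39)=31185, p(40)=37338, p(41)=44583, p(42)=53174, p(43)=63261, p(44)=75175, p(45)=89134, p(46)=105558, p(47)=124754, p(48)=147273, p(49)=173525, p(50)=204226, p(51)=239943, p(52)=281589, p(53)=329931, p(54)=386155, p(55)=451276, p(56)=526823, p(57)=614154, p(58)=715220, p(59)=831820, p(60)=966467, p(61)=1121505, p(62)=1300156, p(63)=1505499, p(64)=1741630, p(65)=2012558, p(66)=2323520, p(67)=2679689, p(68)=3087735, p(69)=3554345, p(70)=4087968, p(71)=4697205, p(72)=5392783, p(73)=6185689, p(74)=7089500, p(75)=8118264, p(76)=9289091, p(77)=10619863, p(78)=12132164, p(79)=13848650, p(80)=15796476, p(81)=18004327, p(82)=20506255, p(83)=23338469, p(84)=26543660, p(85)=30167357, p(86)=34262962, p(87)=38887673, p(88)=44108109, p(89)=49995925, p(90)=56634173, p(91)=64112359, p(92)=72533807, p(93)=82010177, p(94)=92669720, p(95)=104651419, p(96)=118114304, p(97)=133230930, p(98)=150198136, p(99)=169229875, p(100)=190569292, p(101)=214481126, p(102)=241265379, p(103)=271248950, p(104)=304801365, p(105)=342325709, p(106)=384276336, p(107)=431149389, p(108)=483502844, p(109)=541946240, p(110)=607163746, p(111)=679903203, p(112)=761002156, p(113)=851376628, p(114)=952050665, p(115)=1064144451, p(116)=1188908248, p(117)=1327710076, p(118)=1482074143, p(119)=1653668665, p(120)=1844349560, p(121)=2056148051, p(122)=2291320912, p(123)=2552338241, p(124)=2841940500, p(125)=3163127352, p(126)=3519222692, p(127)=3913864295, p(128)=4351078600, p(129)=4835271870, p(130)=5371315400, p(131)=5964539504, p(132)=6620830889, p(133)=7346629512, p(134)=8149040695, p(135)=9035836076, p(136)=10015581680, p(137)=11097645016, p(138)=12292341831, p(139)=13610949895, p(140)=15065878135.
Final step: p(141) = p(140) + p(139) - p(136) - p(134) + p(129) + p(126) - p(119) - p(115) + p(106) + p(101) - p(90) - p(84) + p(71) + p(64) - p(49) - p(41) + p(24) + p(15)
= 15065878135 + 13610949895 - 10015581680 - 8149040695 + 4835271870 + 3519222692 - 1653668665 - 1064144451 + 384276336 + 214481126 - 56634173 - 26543660 + 4697205 + 1741630 - 173525 - 44583 + 1575 + 176
= 16670689208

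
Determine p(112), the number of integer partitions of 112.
761002156

p(n) counts ways to write n as a sum of positive integers (order ignored).
Euler's pentagonal recurrence: p(k) = p(k-1) + p(k-2) - p(k-5) - p(k-7) + p(k-12) + p(k-15) - ... (offsets j(3j∓1)/2, signs ++--, p(0)=1, p(<0)=0).
DP table for k = 0..111: p(0)=1, p(1)=1, p(2)=2, p(3)=3, p(4)=5, p(5)=7, p(6)=11, p(7)=15, p(8)=22, p(9)=30, p(10)=42, p(11)=56, p(12)=77, p(13)=101, p(14)=135, p(15)=176, p(16)=231, p(17)=297, p(18)=385, p(19)=490, p(20)=627, p(21)=792, p(22)=1002, p(23)=1255, p(24)=1575, p(25)=1958, p(26)=2436, p(27)=3010, p(28)=3718, p(29)=4565, p(30)=5604, p(31)=6842, p(32)=8349, p(33)=10143, p(34)=12310, p(35)=14883, p(36)=17977, p(37)=21637, p(38)=26015, p(39)=31185, p(40)=37338, p(41)=44583, p(42)=53174, p(43)=63261, p(44)=75175, p(45)=89134, p(46)=105558, p(47)=124754, p(48)=147273, p(49)=173525, p(50)=204226, p(51)=239943, p(52)=281589, p(53)=329931, p(54)=386155, p(55)=451276, p(56)=526823, p(57)=614154, p(58)=715220, p(59)=831820, p(60)=966467, p(61)=1121505, p(62)=1300156, p(63)=1505499, p(64)=1741630, p(65)=2012558, p(66)=2323520, p(67)=2679689, p(68)=3087735, p(69)=3554345, p(70)=4087968, p(71)=4697205, p(72)=5392783, p(73)=6185689, p(74)=7089500, p(75)=8118264, p(76)=9289091, p(77)=10619863, p(78)=12132164, p(79)=13848650, p(80)=15796476, p(81)=18004327, p(82)=20506255, p(83)=23338469, p(84)=26543660, p(85)=30167357, p(86)=34262962, p(87)=38887673, p(88)=44108109, p(89)=49995925, p(90)=56634173, p(91)=64112359, p(92)=72533807, p(93)=82010177, p(94)=92669720, p(95)=104651419, p(96)=118114304, p(97)=133230930, p(98)=150198136, p(99)=169229875, p(100)=190569292, p(101)=214481126, p(102)=241265379, p(103)=271248950, p(104)=304801365, p(105)=342325709, p(106)=384276336, p(107)=431149389, p(108)=483502844, p(109)=541946240, p(110)=607163746, p(111)=679903203.
Final step: p(112) = p(111) + p(110) - p(107) - p(105) + p(100) + p(97) - p(90) - p(86) + p(77) + p(72) - p(61) - p(55) + p(42) + p(35) - p(20) - p(12)
= 679903203 + 607163746 - 431149389 - 342325709 + 190569292 + 133230930 - 56634173 - 34262962 + 10619863 + 5392783 - 1121505 - 451276 + 53174 + 14883 - 627 - 77
= 761002156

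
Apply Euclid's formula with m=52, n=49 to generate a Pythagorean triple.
(303, 5096, 5105)

Euclid's formula: a = m² - n², b = 2mn, c = m² + n²
m = 52, n = 49
a = 52² - 49² = 2704 - 2401 = 303
b = 2 × 52 × 49 = 5096
c = 52² + 49² = 2704 + 2401 = 5105
Verification: 303² + 5096² = 91809 + 25969216 = 26061025 = 5105² ✓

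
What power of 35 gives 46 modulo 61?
38

Baby-step giant-step with step n = ⌈√61⌉ = 8.
Baby steps 35^j mod 61 (j:value) for j=0..7: 0:1, 1:35, 2:5, 3:53, 4:25, 5:21, 6:3, 7:44.
Giant-step multiplier: 35^(-8) ≡ 35^(60-8) = 35^52 ≡ 57 (mod 61).
Giant steps γ_i = 46·57^i mod 61: γ_0=46, γ_1=60, γ_2=4, γ_3=45, γ_4=3 (in table at j=6).
x = i·n + j = 4·8 + 6 = 38.
Check: 35^38 ≡ 46 (mod 61).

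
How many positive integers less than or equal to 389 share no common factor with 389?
388

389 = 389
φ(n) = n × ∏(1 - 1/p) for each prime p dividing n
φ(389) = 389 × (1 - 1/389) = 388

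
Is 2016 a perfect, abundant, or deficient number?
abundant

Proper divisors of 2016: sum = 1 + 2 + 3 + 4 + 6 + 7 + 8 + 9 + ... + 336 + 504 + 672 + 1008 (35 divisors) = 4536
Since 4536 > 2016, 2016 is abundant.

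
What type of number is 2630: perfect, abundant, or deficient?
deficient

Proper divisors of 2630: sum = 1 + 2 + 5 + 10 + 263 + 526 + 1315 = 2122
Since 2122 < 2630, 2630 is deficient.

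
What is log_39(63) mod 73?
45

Baby-step giant-step with step n = ⌈√73⌉ = 9.
Baby steps 39^j mod 73 (j:value) for j=0..8: 0:1, 1:39, 2:61, 3:43, 4:71, 5:68, 6:24, 7:60, 8:4.
Giant-step multiplier: 39^(-9) ≡ 39^(72-9) = 39^63 ≡ 22 (mod 73).
Giant steps γ_i = 63·22^i mod 73: γ_0=63, γ_1=72, γ_2=51, γ_3=27, γ_4=10, γ_5=1 (in table at j=0).
x = i·n + j = 5·9 + 0 = 45.
Check: 39^45 ≡ 63 (mod 73).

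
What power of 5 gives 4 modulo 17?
12

Baby-step giant-step with step n = ⌈√17⌉ = 5.
Baby steps 5^j mod 17 (j:value) for j=0..4: 0:1, 1:5, 2:8, 3:6, 4:13.
Giant-step multiplier: 5^(-5) ≡ 5^(16-5) = 5^11 ≡ 11 (mod 17).
Giant steps γ_i = 4·11^i mod 17: γ_0=4, γ_1=10, γ_2=8 (in table at j=2).
x = i·n + j = 2·5 + 2 = 12.
Check: 5^12 ≡ 4 (mod 17).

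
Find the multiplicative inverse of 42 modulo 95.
43

gcd(42, 95) = 1, so the inverse exists.
Extended Euclidean algorithm on (95, 42):
95 = 2 × 42 + 11  ⟹  11 = (1)·95 + (-2)·42
42 = 3 × 11 + 9  ⟹  9 = (-3)·95 + (7)·42
11 = 1 × 9 + 2  ⟹  2 = (4)·95 + (-9)·42
9 = 4 × 2 + 1  ⟹  1 = (-19)·95 + (43)·42
So (43)·42 ≡ 1 (mod 95), i.e. 42^(-1) ≡ 43 (mod 95).
Check: 42 × 43 = 1806 ≡ 1 (mod 95)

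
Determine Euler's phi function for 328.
160

328 = 2^3 × 41
φ(n) = n × ∏(1 - 1/p) for each prime p dividing n
φ(328) = 328 × (1 - 1/2) × (1 - 1/41) = 160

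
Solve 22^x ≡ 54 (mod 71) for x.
42

Baby-step giant-step with step n = ⌈√71⌉ = 9.
Baby steps 22^j mod 71 (j:value) for j=0..8: 0:1, 1:22, 2:58, 3:69, 4:27, 5:26, 6:4, 7:17, 8:19.
Giant-step multiplier: 22^(-9) ≡ 22^(70-9) = 22^61 ≡ 62 (mod 71).
Giant steps γ_i = 54·62^i mod 71: γ_0=54, γ_1=11, γ_2=43, γ_3=39, γ_4=4 (in table at j=6).
x = i·n + j = 4·9 + 6 = 42.
Check: 22^42 ≡ 54 (mod 71).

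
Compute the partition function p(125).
3163127352

p(n) counts ways to write n as a sum of positive integers (order ignored).
Euler's pentagonal recurrence: p(k) = p(k-1) + p(k-2) - p(k-5) - p(k-7) + p(k-12) + p(k-15) - ... (offsets j(3j∓1)/2, signs ++--, p(0)=1, p(<0)=0).
DP table for k = 0..124: p(0)=1, p(1)=1, p(2)=2, p(3)=3, p(4)=5, p(5)=7, p(6)=11, p(7)=15, p(8)=22, p(9)=30, p(10)=42, p(11)=56, p(12)=77, p(13)=101, p(14)=135, p(15)=176, p(16)=231, p(17)=297, p(18)=385, p(19)=490, p(20)=627, p(21)=792, p(22)=1002, p(23)=1255, p(24)=1575, p(25)=1958, p(26)=2436, p(27)=3010, p(28)=3718, p(29)=4565, p(30)=5604, p(31)=6842, p(32)=8349, p(33)=10143, p(34)=12310, p(35)=14883, p(36)=17977, p(37)=21637, p(38)=26015, p(39)=31185, p(40)=37338, p(41)=44583, p(42)=53174, p(43)=63261, p(44)=75175, p(45)=89134, p(46)=105558, p(47)=124754, p(48)=147273, p(49)=173525, p(50)=204226, p(51)=239943, p(52)=281589, p(53)=329931, p(54)=386155, p(55)=451276, p(56)=526823, p(57)=614154, p(58)=715220, p(59)=831820, p(60)=966467, p(61)=1121505, p(62)=1300156, p(63)=1505499, p(64)=1741630, p(65)=2012558, p(66)=2323520, p(67)=2679689, p(68)=3087735, p(69)=3554345, p(70)=4087968, p(71)=4697205, p(72)=5392783, p(73)=6185689, p(74)=7089500, p(75)=8118264, p(76)=9289091, p(77)=10619863, p(78)=12132164, p(79)=13848650, p(80)=15796476, p(81)=18004327, p(82)=20506255, p(83)=23338469, p(84)=26543660, p(85)=30167357, p(86)=34262962, p(87)=38887673, p(88)=44108109, p(89)=49995925, p(90)=56634173, p(91)=64112359, p(92)=72533807, p(93)=82010177, p(94)=92669720, p(95)=104651419, p(96)=118114304, p(97)=133230930, p(98)=150198136, p(99)=169229875, p(100)=190569292, p(101)=214481126, p(102)=241265379, p(103)=271248950, p(104)=304801365, p(105)=342325709, p(106)=384276336, p(107)=431149389, p(108)=483502844, p(109)=541946240, p(110)=607163746, p(111)=679903203, p(112)=761002156, p(113)=851376628, p(114)=952050665, p(115)=1064144451, p(116)=1188908248, p(117)=1327710076, p(118)=1482074143, p(119)=1653668665, p(120)=1844349560, p(121)=2056148051, p(122)=2291320912, p(123)=2552338241, p(124)=2841940500.
Final step: p(125) = p(124) + p(123) - p(120) - p(118) + p(113) + p(110) - p(103) - p(99) + p(90) + p(85) - p(74) - p(68) + p(55) + p(48) - p(33) - p(25) + p(8)
= 2841940500 + 2552338241 - 1844349560 - 1482074143 + 851376628 + 607163746 - 271248950 - 169229875 + 56634173 + 30167357 - 7089500 - 3087735 + 451276 + 147273 - 10143 - 1958 + 22
= 3163127352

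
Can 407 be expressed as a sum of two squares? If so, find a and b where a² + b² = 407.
Not possible

Factorization: 407 = 11 × 37
By Fermat: n is sum of two squares iff every prime p ≡ 3 (mod 4) appears to even power.
Prime(s) ≡ 3 (mod 4) with odd exponent: [(11, 1)]
Therefore 407 cannot be expressed as a² + b².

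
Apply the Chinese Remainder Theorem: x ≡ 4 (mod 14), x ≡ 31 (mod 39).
382

Using Chinese Remainder Theorem:
M = 14 × 39 = 546
M1 = 39, M2 = 14
y1 = 39^(-1) mod 14 = 9
y2 = 14^(-1) mod 39 = 14
x = (4×39×9 + 31×14×14) mod 546 = 382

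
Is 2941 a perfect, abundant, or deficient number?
deficient

Proper divisors of 2941: sum = 1 + 17 + 173 = 191
Since 191 < 2941, 2941 is deficient.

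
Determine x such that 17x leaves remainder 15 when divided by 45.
x ≡ 30 (mod 45)

gcd(17, 45) = 1, which divides 15, so solutions exist.
Find 17^(-1) mod 45 by the extended Euclidean algorithm:
45 = 2 × 17 + 11  ⟹  11 = (1)·45 + (-2)·17
17 = 1 × 11 + 6  ⟹  6 = (-1)·45 + (3)·17
11 = 1 × 6 + 5  ⟹  5 = (2)·45 + (-5)·17
6 = 1 × 5 + 1  ⟹  1 = (-3)·45 + (8)·17
So (8)·17 ≡ 1 (mod 45), i.e. 17^(-1) ≡ 8 (mod 45).
x ≡ 8 × 15 = 120 ≡ 30 (mod 45).
Check: 17 × 30 = 510 ≡ 15 (mod 45).
Unique solution: x ≡ 30 (mod 45)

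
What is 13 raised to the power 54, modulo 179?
168

Repeated squaring. Binary of 54 = 110110.
13^1 ≡ 13 (mod 179); 13^2 ≡ 169 (mod 179); 13^4 ≡ 100 (mod 179); 13^8 ≡ 155 (mod 179); 13^16 ≡ 39 (mod 179); 13^32 ≡ 89 (mod 179)
13^54 = 13^2 × 13^4 × 13^16 × 13^32 ≡ 168 (mod 179)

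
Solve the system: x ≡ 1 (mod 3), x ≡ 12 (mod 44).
100

Using Chinese Remainder Theorem:
M = 3 × 44 = 132
M1 = 44, M2 = 3
y1 = 44^(-1) mod 3 = 2
y2 = 3^(-1) mod 44 = 15
x = (1×44×2 + 12×3×15) mod 132 = 100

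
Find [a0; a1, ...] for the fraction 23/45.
[0; 1, 1, 22]

Euclidean algorithm steps:
23 = 0 × 45 + 23
45 = 1 × 23 + 22
23 = 1 × 22 + 1
22 = 22 × 1 + 0
Continued fraction: [0; 1, 1, 22]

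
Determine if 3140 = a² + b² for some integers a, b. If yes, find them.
2² + 56² (a=2, b=56)

Factorization: 3140 = 2^2 × 5 × 157
By Fermat: n is sum of two squares iff every prime p ≡ 3 (mod 4) appears to even power.
All primes ≡ 3 (mod 4) appear to even power.
Search a = 0, 1, 2, … for 3140 - a² a perfect square: first hit at a = 2: 3140 - 4 = 3136 = 56².
3140 = 2² + 56² = 4 + 3136 ✓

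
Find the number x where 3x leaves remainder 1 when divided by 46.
31

gcd(3, 46) = 1, so the inverse exists.
Extended Euclidean algorithm on (46, 3):
46 = 15 × 3 + 1  ⟹  1 = (1)·46 + (-15)·3
So (-15)·3 ≡ 1 (mod 46), i.e. 3^(-1) ≡ -15 ≡ 31 (mod 46).
Check: 3 × 31 = 93 ≡ 1 (mod 46)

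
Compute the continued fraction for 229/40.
[5; 1, 2, 1, 1, 1, 3]

Euclidean algorithm steps:
229 = 5 × 40 + 29
40 = 1 × 29 + 11
29 = 2 × 11 + 7
11 = 1 × 7 + 4
7 = 1 × 4 + 3
4 = 1 × 3 + 1
3 = 3 × 1 + 0
Continued fraction: [5; 1, 2, 1, 1, 1, 3]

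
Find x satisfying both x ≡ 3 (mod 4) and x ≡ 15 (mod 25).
15

Using Chinese Remainder Theorem:
M = 4 × 25 = 100
M1 = 25, M2 = 4
y1 = 25^(-1) mod 4 = 1
y2 = 4^(-1) mod 25 = 19
x = (3×25×1 + 15×4×19) mod 100 = 15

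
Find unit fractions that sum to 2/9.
1/5 + 1/45

Greedy algorithm:
2/9: ceiling(9/2) = 5, use 1/5
1/45: ceiling(45/1) = 45, use 1/45
Result: 2/9 = 1/5 + 1/45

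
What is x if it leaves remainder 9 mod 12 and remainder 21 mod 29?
21

Using Chinese Remainder Theorem:
M = 12 × 29 = 348
M1 = 29, M2 = 12
y1 = 29^(-1) mod 12 = 5
y2 = 12^(-1) mod 29 = 17
x = (9×29×5 + 21×12×17) mod 348 = 21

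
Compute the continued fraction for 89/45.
[1; 1, 44]

Euclidean algorithm steps:
89 = 1 × 45 + 44
45 = 1 × 44 + 1
44 = 44 × 1 + 0
Continued fraction: [1; 1, 44]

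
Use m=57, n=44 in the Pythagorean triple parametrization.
(1313, 5016, 5185)

Euclid's formula: a = m² - n², b = 2mn, c = m² + n²
m = 57, n = 44
a = 57² - 44² = 3249 - 1936 = 1313
b = 2 × 57 × 44 = 5016
c = 57² + 44² = 3249 + 1936 = 5185
Verification: 1313² + 5016² = 1723969 + 25160256 = 26884225 = 5185² ✓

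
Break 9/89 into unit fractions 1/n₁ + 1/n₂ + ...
1/10 + 1/890

Greedy algorithm:
9/89: ceiling(89/9) = 10, use 1/10
1/890: ceiling(890/1) = 890, use 1/890
Result: 9/89 = 1/10 + 1/890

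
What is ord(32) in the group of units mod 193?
96

193 is prime, so ord(32) divides φ(193) = 192.
Divisors of 192: 1, 2, 3, 4, 6, 8, 12, 16, 24, 32, 48, 64, 96, 192.
Repeated squaring: 32^1 ≡ 32, 32^2 ≡ 59, 32^4 ≡ 7, 32^8 ≡ 49, 32^16 ≡ 85, 32^32 ≡ 84, 32^64 ≡ 108, 32^128 ≡ 84 (mod 193).
Test 32^d mod 193 for each divisor d in increasing order:
32^1 ≡ 32
32^2 ≡ 59
32^3 = 32^2·32^1 ≡ 151
32^4 ≡ 7
32^6 = 32^4·32^2 ≡ 27
32^8 ≡ 49
32^12 = 32^8·32^4 ≡ 150
32^16 ≡ 85
32^24 = 32^16·32^8 ≡ 112
32^32 ≡ 84
32^48 = 32^32·32^16 ≡ 192
32^64 ≡ 108
32^96 = 32^64·32^32 ≡ 1  ← first divisor giving 1
The order is 96.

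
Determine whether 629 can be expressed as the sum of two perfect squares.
2² + 25² (a=2, b=25)

Factorization: 629 = 17 × 37
By Fermat: n is sum of two squares iff every prime p ≡ 3 (mod 4) appears to even power.
All primes ≡ 3 (mod 4) appear to even power.
Search a = 0, 1, 2, … for 629 - a² a perfect square: first hit at a = 2: 629 - 4 = 625 = 25².
629 = 2² + 25² = 4 + 625 ✓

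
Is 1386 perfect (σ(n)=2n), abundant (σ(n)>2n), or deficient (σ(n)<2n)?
abundant

Proper divisors of 1386: sum = 1 + 2 + 3 + 6 + 7 + 9 + 11 + 14 + ... + 198 + 231 + 462 + 693 (23 divisors) = 2358
Since 2358 > 1386, 1386 is abundant.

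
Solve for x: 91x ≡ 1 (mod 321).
127

gcd(91, 321) = 1, so the inverse exists.
Extended Euclidean algorithm on (321, 91):
321 = 3 × 91 + 48  ⟹  48 = (1)·321 + (-3)·91
91 = 1 × 48 + 43  ⟹  43 = (-1)·321 + (4)·91
48 = 1 × 43 + 5  ⟹  5 = (2)·321 + (-7)·91
43 = 8 × 5 + 3  ⟹  3 = (-17)·321 + (60)·91
5 = 1 × 3 + 2  ⟹  2 = (19)·321 + (-67)·91
3 = 1 × 2 + 1  ⟹  1 = (-36)·321 + (127)·91
So (127)·91 ≡ 1 (mod 321), i.e. 91^(-1) ≡ 127 (mod 321).
Check: 91 × 127 = 11557 ≡ 1 (mod 321)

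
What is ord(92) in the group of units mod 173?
86

173 is prime, so ord(92) divides φ(173) = 172.
Divisors of 172: 1, 2, 4, 43, 86, 172.
Repeated squaring: 92^1 ≡ 92, 92^2 ≡ 160, 92^4 ≡ 169, 92^8 ≡ 16, 92^16 ≡ 83, 92^32 ≡ 142, 92^64 ≡ 96, 92^128 ≡ 47 (mod 173).
Test 92^d mod 173 for each divisor d in increasing order:
92^1 ≡ 92
92^2 ≡ 160
92^4 ≡ 169
92^43 = 92^32·92^8·92^2·92^1 ≡ 172
92^86 = 92^64·92^16·92^4·92^2 ≡ 1  ← first divisor giving 1
The order is 86.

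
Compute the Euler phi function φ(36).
12

36 = 2^2 × 3^2
φ(n) = n × ∏(1 - 1/p) for each prime p dividing n
φ(36) = 36 × (1 - 1/2) × (1 - 1/3) = 12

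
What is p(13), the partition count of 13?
101

p(n) counts ways to write n as a sum of positive integers (order ignored).
Euler's pentagonal recurrence: p(k) = p(k-1) + p(k-2) - p(k-5) - p(k-7) + p(k-12) + p(k-15) - ... (offsets j(3j∓1)/2, signs ++--, p(0)=1, p(<0)=0).
DP table for k = 0..12: p(0)=1, p(1)=1, p(2)=2, p(3)=3, p(4)=5, p(5)=7, p(6)=11, p(7)=15, p(8)=22, p(9)=30, p(10)=42, p(11)=56, p(12)=77.
Final step: p(13) = p(12) + p(11) - p(8) - p(6) + p(1)
= 77 + 56 - 22 - 11 + 1
= 101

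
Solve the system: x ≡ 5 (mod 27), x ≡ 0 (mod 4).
32

Using Chinese Remainder Theorem:
M = 27 × 4 = 108
M1 = 4, M2 = 27
y1 = 4^(-1) mod 27 = 7
y2 = 27^(-1) mod 4 = 3
x = (5×4×7 + 0×27×3) mod 108 = 32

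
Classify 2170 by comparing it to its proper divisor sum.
abundant

Proper divisors of 2170: sum = 1 + 2 + 5 + 7 + 10 + 14 + 31 + 35 + 62 + 70 + 155 + 217 + 310 + 434 + 1085 = 2438
Since 2438 > 2170, 2170 is abundant.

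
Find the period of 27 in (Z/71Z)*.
35

71 is prime, so ord(27) divides φ(71) = 70.
Divisors of 70: 1, 2, 5, 7, 10, 14, 35, 70.
Repeated squaring: 27^1 ≡ 27, 27^2 ≡ 19, 27^4 ≡ 6, 27^8 ≡ 36, 27^16 ≡ 18, 27^32 ≡ 40, 27^64 ≡ 38 (mod 71).
Test 27^d mod 71 for each divisor d in increasing order:
27^1 ≡ 27
27^2 ≡ 19
27^5 = 27^4·27^1 ≡ 20
27^7 = 27^4·27^2·27^1 ≡ 25
27^10 = 27^8·27^2 ≡ 45
27^14 = 27^8·27^4·27^2 ≡ 57
27^35 = 27^32·27^2·27^1 ≡ 1  ← first divisor giving 1
The order is 35.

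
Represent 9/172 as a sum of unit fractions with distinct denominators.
1/20 + 1/430

Greedy algorithm:
9/172: ceiling(172/9) = 20, use 1/20
1/430: ceiling(430/1) = 430, use 1/430
Result: 9/172 = 1/20 + 1/430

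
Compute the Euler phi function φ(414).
132

414 = 2 × 3^2 × 23
φ(n) = n × ∏(1 - 1/p) for each prime p dividing n
φ(414) = 414 × (1 - 1/2) × (1 - 1/3) × (1 - 1/23) = 132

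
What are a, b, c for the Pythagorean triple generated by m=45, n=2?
(2021, 180, 2029)

Euclid's formula: a = m² - n², b = 2mn, c = m² + n²
m = 45, n = 2
a = 45² - 2² = 2025 - 4 = 2021
b = 2 × 45 × 2 = 180
c = 45² + 2² = 2025 + 4 = 2029
Verification: 2021² + 180² = 4084441 + 32400 = 4116841 = 2029² ✓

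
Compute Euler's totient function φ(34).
16

34 = 2 × 17
φ(n) = n × ∏(1 - 1/p) for each prime p dividing n
φ(34) = 34 × (1 - 1/2) × (1 - 1/17) = 16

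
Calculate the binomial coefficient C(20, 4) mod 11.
5

Using Lucas' theorem:
Write n=20 and k=4 in base 11:
n in base 11: [1, 9]
k in base 11: [0, 4]
C(20,4) mod 11 = ∏ C(n_i, k_i) mod 11
Digit binomials (mod 11): C(1,0) = 1; C(9,4) = 126 ≡ 5
Product: 1 × 5 = 5 ≡ 5 (mod 11)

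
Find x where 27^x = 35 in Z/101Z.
19

Baby-step giant-step with step n = ⌈√101⌉ = 11.
Baby steps 27^j mod 101 (j:value) for j=0..10: 0:1, 1:27, 2:22, 3:89, 4:80, 5:39, 6:43, 7:50, 8:37, 9:90, 10:6.
Giant-step multiplier: 27^(-11) ≡ 27^(100-11) = 27^89 ≡ 53 (mod 101).
Giant steps γ_i = 35·53^i mod 101: γ_0=35, γ_1=37 (in table at j=8).
x = i·n + j = 1·11 + 8 = 19.
Check: 27^19 ≡ 35 (mod 101).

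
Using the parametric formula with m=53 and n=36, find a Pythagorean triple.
(1513, 3816, 4105)

Euclid's formula: a = m² - n², b = 2mn, c = m² + n²
m = 53, n = 36
a = 53² - 36² = 2809 - 1296 = 1513
b = 2 × 53 × 36 = 3816
c = 53² + 36² = 2809 + 1296 = 4105
Verification: 1513² + 3816² = 2289169 + 14561856 = 16851025 = 4105² ✓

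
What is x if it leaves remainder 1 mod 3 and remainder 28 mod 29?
28

Using Chinese Remainder Theorem:
M = 3 × 29 = 87
M1 = 29, M2 = 3
y1 = 29^(-1) mod 3 = 2
y2 = 3^(-1) mod 29 = 10
x = (1×29×2 + 28×3×10) mod 87 = 28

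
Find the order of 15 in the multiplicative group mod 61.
15

61 is prime, so ord(15) divides φ(61) = 60.
Divisors of 60: 1, 2, 3, 4, 5, 6, 10, 12, 15, 20, 30, 60.
Repeated squaring: 15^1 ≡ 15, 15^2 ≡ 42, 15^4 ≡ 56, 15^8 ≡ 25, 15^16 ≡ 15, 15^32 ≡ 42 (mod 61).
Test 15^d mod 61 for each divisor d in increasing order:
15^1 ≡ 15
15^2 ≡ 42
15^3 = 15^2·15^1 ≡ 20
15^4 ≡ 56
15^5 = 15^4·15^1 ≡ 47
15^6 = 15^4·15^2 ≡ 34
15^10 = 15^8·15^2 ≡ 13
15^12 = 15^8·15^4 ≡ 58
15^15 = 15^8·15^4·15^2·15^1 ≡ 1  ← first divisor giving 1
The order is 15.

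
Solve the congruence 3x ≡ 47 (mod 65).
x ≡ 59 (mod 65)

gcd(3, 65) = 1, which divides 47, so solutions exist.
Find 3^(-1) mod 65 by the extended Euclidean algorithm:
65 = 21 × 3 + 2  ⟹  2 = (1)·65 + (-21)·3
3 = 1 × 2 + 1  ⟹  1 = (-1)·65 + (22)·3
So (22)·3 ≡ 1 (mod 65), i.e. 3^(-1) ≡ 22 (mod 65).
x ≡ 22 × 47 = 1034 ≡ 59 (mod 65).
Check: 3 × 59 = 177 ≡ 47 (mod 65).
Unique solution: x ≡ 59 (mod 65)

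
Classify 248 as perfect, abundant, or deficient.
deficient

Proper divisors of 248: sum = 1 + 2 + 4 + 8 + 31 + 62 + 124 = 232
Since 232 < 248, 248 is deficient.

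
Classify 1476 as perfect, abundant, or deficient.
abundant

Proper divisors of 1476: sum = 1 + 2 + 3 + 4 + 6 + 9 + 12 + 18 + ... + 246 + 369 + 492 + 738 (17 divisors) = 2346
Since 2346 > 1476, 1476 is abundant.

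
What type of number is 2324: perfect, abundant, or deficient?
abundant

Proper divisors of 2324: sum = 1 + 2 + 4 + 7 + 14 + 28 + 83 + 166 + 332 + 581 + 1162 = 2380
Since 2380 > 2324, 2324 is abundant.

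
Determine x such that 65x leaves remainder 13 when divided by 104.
x ≡ 5 (mod 8)

gcd(65, 104) = 13, which divides 13, so solutions exist.
Divide through by 13: 5x ≡ 1 (mod 8).
Find 5^(-1) mod 8 by the extended Euclidean algorithm:
8 = 1 × 5 + 3  ⟹  3 = (1)·8 + (-1)·5
5 = 1 × 3 + 2  ⟹  2 = (-1)·8 + (2)·5
3 = 1 × 2 + 1  ⟹  1 = (2)·8 + (-3)·5
So (-3)·5 ≡ 1 (mod 8), i.e. 5^(-1) ≡ -3 ≡ 5 (mod 8).
x ≡ 5 × 1 = 5 ≡ 5 (mod 8).
Check: 65 × 5 = 325 ≡ 13 (mod 104).
x ≡ 5 (mod 8), giving 13 solutions mod 104.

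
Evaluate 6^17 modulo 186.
150

Repeated squaring. Binary of 17 = 10001.
6^1 ≡ 6 (mod 186); 6^2 ≡ 36 (mod 186); 6^4 ≡ 180 (mod 186); 6^8 ≡ 36 (mod 186); 6^16 ≡ 180 (mod 186)
6^17 = 6^1 × 6^16 ≡ 150 (mod 186)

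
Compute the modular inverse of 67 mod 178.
93

gcd(67, 178) = 1, so the inverse exists.
Extended Euclidean algorithm on (178, 67):
178 = 2 × 67 + 44  ⟹  44 = (1)·178 + (-2)·67
67 = 1 × 44 + 23  ⟹  23 = (-1)·178 + (3)·67
44 = 1 × 23 + 21  ⟹  21 = (2)·178 + (-5)·67
23 = 1 × 21 + 2  ⟹  2 = (-3)·178 + (8)·67
21 = 10 × 2 + 1  ⟹  1 = (32)·178 + (-85)·67
So (-85)·67 ≡ 1 (mod 178), i.e. 67^(-1) ≡ -85 ≡ 93 (mod 178).
Check: 67 × 93 = 6231 ≡ 1 (mod 178)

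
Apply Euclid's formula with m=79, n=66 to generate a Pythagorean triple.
(1885, 10428, 10597)

Euclid's formula: a = m² - n², b = 2mn, c = m² + n²
m = 79, n = 66
a = 79² - 66² = 6241 - 4356 = 1885
b = 2 × 79 × 66 = 10428
c = 79² + 66² = 6241 + 4356 = 10597
Verification: 1885² + 10428² = 3553225 + 108743184 = 112296409 = 10597² ✓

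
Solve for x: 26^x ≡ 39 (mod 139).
129

Baby-step giant-step with step n = ⌈√139⌉ = 12.
Baby steps 26^j mod 139 (j:value) for j=0..11: 0:1, 1:26, 2:120, 3:62, 4:83, 5:73, 6:91, 7:3, 8:78, 9:82, 10:47, 11:110.
Giant-step multiplier: 26^(-12) ≡ 26^(138-12) = 26^126 ≡ 106 (mod 139).
Giant steps γ_i = 39·106^i mod 139: γ_0=39, γ_1=103, γ_2=76, γ_3=133, γ_4=59, γ_5=138, γ_6=33, γ_7=23, γ_8=75, γ_9=27, γ_10=82 (in table at j=9).
x = i·n + j = 10·12 + 9 = 129.
Check: 26^129 ≡ 39 (mod 139).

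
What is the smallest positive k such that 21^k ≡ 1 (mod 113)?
112

113 is prime, so ord(21) divides φ(113) = 112.
Divisors of 112: 1, 2, 4, 7, 8, 14, 16, 28, 56, 112.
Repeated squaring: 21^1 ≡ 21, 21^2 ≡ 102, 21^4 ≡ 8, 21^8 ≡ 64, 21^16 ≡ 28, 21^32 ≡ 106, 21^64 ≡ 49 (mod 113).
Test 21^d mod 113 for each divisor d in increasing order:
21^1 ≡ 21
21^2 ≡ 102
21^4 ≡ 8
21^7 = 21^4·21^2·21^1 ≡ 73
21^8 ≡ 64
21^14 = 21^8·21^4·21^2 ≡ 18
21^16 ≡ 28
21^28 = 21^16·21^8·21^4 ≡ 98
21^56 = 21^32·21^16·21^8 ≡ 112
21^112 = 21^64·21^32·21^16 ≡ 1  ← first divisor giving 1
The order is 112.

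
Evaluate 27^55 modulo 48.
3

Repeated squaring. Binary of 55 = 110111.
27^1 ≡ 27 (mod 48); 27^2 ≡ 9 (mod 48); 27^4 ≡ 33 (mod 48); 27^8 ≡ 33 (mod 48); 27^16 ≡ 33 (mod 48); 27^32 ≡ 33 (mod 48)
27^55 = 27^1 × 27^2 × 27^4 × 27^16 × 27^32 ≡ 3 (mod 48)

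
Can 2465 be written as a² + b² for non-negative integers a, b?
8² + 49² (a=8, b=49)

Factorization: 2465 = 5 × 17 × 29
By Fermat: n is sum of two squares iff every prime p ≡ 3 (mod 4) appears to even power.
All primes ≡ 3 (mod 4) appear to even power.
Search a = 0, 1, 2, … for 2465 - a² a perfect square: first hit at a = 8: 2465 - 64 = 2401 = 49².
2465 = 8² + 49² = 64 + 2401 ✓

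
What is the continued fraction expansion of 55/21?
[2; 1, 1, 1, 1, 1, 2]

Euclidean algorithm steps:
55 = 2 × 21 + 13
21 = 1 × 13 + 8
13 = 1 × 8 + 5
8 = 1 × 5 + 3
5 = 1 × 3 + 2
3 = 1 × 2 + 1
2 = 2 × 1 + 0
Continued fraction: [2; 1, 1, 1, 1, 1, 2]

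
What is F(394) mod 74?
7

Matrix identity: Q^n = [[F_(n+1), F_n], [F_n, F_(n-1)]] with Q = [[1,1],[1,0]].
n = 394 = 110001010₂. Square-and-multiply, entries mod 74:
Q^1 = [[1,1],[1,0]]
Q^3 = (Q^1)²·Q = [[3,2],[2,1]]
Q^6 = (Q^3)² = [[13,8],[8,5]]
Q^12 = (Q^6)² = [[11,70],[70,15]]
Q^24 = (Q^12)² = [[63,44],[44,19]]
Q^49 = (Q^24)²·Q = [[41,59],[59,56]]
Q^98 = (Q^49)² = [[56,25],[25,31]]
Q^197 = (Q^98)²·Q = [[16,61],[61,29]]
Q^394 = (Q^197)² = [[55,7],[7,48]]
F_394 mod 74 = Q^394[0][1] = 7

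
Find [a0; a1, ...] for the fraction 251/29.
[8; 1, 1, 1, 9]

Euclidean algorithm steps:
251 = 8 × 29 + 19
29 = 1 × 19 + 10
19 = 1 × 10 + 9
10 = 1 × 9 + 1
9 = 9 × 1 + 0
Continued fraction: [8; 1, 1, 1, 9]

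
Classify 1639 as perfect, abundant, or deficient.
deficient

Proper divisors of 1639: sum = 1 + 11 + 149 = 161
Since 161 < 1639, 1639 is deficient.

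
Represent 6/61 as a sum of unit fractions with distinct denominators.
1/11 + 1/135 + 1/22647 + 1/683826165

Greedy algorithm:
6/61: ceiling(61/6) = 11, use 1/11
5/671: ceiling(671/5) = 135, use 1/135
4/90585: ceiling(90585/4) = 22647, use 1/22647
1/683826165: ceiling(683826165/1) = 683826165, use 1/683826165
Result: 6/61 = 1/11 + 1/135 + 1/22647 + 1/683826165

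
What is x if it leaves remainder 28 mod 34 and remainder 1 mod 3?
28

Using Chinese Remainder Theorem:
M = 34 × 3 = 102
M1 = 3, M2 = 34
y1 = 3^(-1) mod 34 = 23
y2 = 34^(-1) mod 3 = 1
x = (28×3×23 + 1×34×1) mod 102 = 28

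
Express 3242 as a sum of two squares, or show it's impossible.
29² + 49² (a=29, b=49)

Factorization: 3242 = 2 × 1621
By Fermat: n is sum of two squares iff every prime p ≡ 3 (mod 4) appears to even power.
All primes ≡ 3 (mod 4) appear to even power.
Search a = 0, 1, 2, … for 3242 - a² a perfect square: first hit at a = 29: 3242 - 841 = 2401 = 49².
3242 = 29² + 49² = 841 + 2401 ✓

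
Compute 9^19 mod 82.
73

Repeated squaring. Binary of 19 = 10011.
9^1 ≡ 9 (mod 82); 9^2 ≡ 81 (mod 82); 9^4 ≡ 1 (mod 82); 9^8 ≡ 1 (mod 82); 9^16 ≡ 1 (mod 82)
9^19 = 9^1 × 9^2 × 9^16 ≡ 73 (mod 82)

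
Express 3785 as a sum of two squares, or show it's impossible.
8² + 61² (a=8, b=61)

Factorization: 3785 = 5 × 757
By Fermat: n is sum of two squares iff every prime p ≡ 3 (mod 4) appears to even power.
All primes ≡ 3 (mod 4) appear to even power.
Search a = 0, 1, 2, … for 3785 - a² a perfect square: first hit at a = 8: 3785 - 64 = 3721 = 61².
3785 = 8² + 61² = 64 + 3721 ✓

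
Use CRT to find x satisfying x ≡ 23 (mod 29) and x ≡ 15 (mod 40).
255

Using Chinese Remainder Theorem:
M = 29 × 40 = 1160
M1 = 40, M2 = 29
y1 = 40^(-1) mod 29 = 8
y2 = 29^(-1) mod 40 = 29
x = (23×40×8 + 15×29×29) mod 1160 = 255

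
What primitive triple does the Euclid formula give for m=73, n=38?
(3885, 5548, 6773)

Euclid's formula: a = m² - n², b = 2mn, c = m² + n²
m = 73, n = 38
a = 73² - 38² = 5329 - 1444 = 3885
b = 2 × 73 × 38 = 5548
c = 73² + 38² = 5329 + 1444 = 6773
Verification: 3885² + 5548² = 15093225 + 30780304 = 45873529 = 6773² ✓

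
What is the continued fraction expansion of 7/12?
[0; 1, 1, 2, 2]

Euclidean algorithm steps:
7 = 0 × 12 + 7
12 = 1 × 7 + 5
7 = 1 × 5 + 2
5 = 2 × 2 + 1
2 = 2 × 1 + 0
Continued fraction: [0; 1, 1, 2, 2]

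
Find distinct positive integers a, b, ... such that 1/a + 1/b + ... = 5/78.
1/16 + 1/624

Greedy algorithm:
5/78: ceiling(78/5) = 16, use 1/16
1/624: ceiling(624/1) = 624, use 1/624
Result: 5/78 = 1/16 + 1/624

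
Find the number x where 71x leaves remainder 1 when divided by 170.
91

gcd(71, 170) = 1, so the inverse exists.
Extended Euclidean algorithm on (170, 71):
170 = 2 × 71 + 28  ⟹  28 = (1)·170 + (-2)·71
71 = 2 × 28 + 15  ⟹  15 = (-2)·170 + (5)·71
28 = 1 × 15 + 13  ⟹  13 = (3)·170 + (-7)·71
15 = 1 × 13 + 2  ⟹  2 = (-5)·170 + (12)·71
13 = 6 × 2 + 1  ⟹  1 = (33)·170 + (-79)·71
So (-79)·71 ≡ 1 (mod 170), i.e. 71^(-1) ≡ -79 ≡ 91 (mod 170).
Check: 71 × 91 = 6461 ≡ 1 (mod 170)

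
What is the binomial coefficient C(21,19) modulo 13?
2

Using Lucas' theorem:
Write n=21 and k=19 in base 13:
n in base 13: [1, 8]
k in base 13: [1, 6]
C(21,19) mod 13 = ∏ C(n_i, k_i) mod 13
Digit binomials (mod 13): C(1,1) = 1; C(8,6) = 28 ≡ 2
Product: 1 × 2 = 2 ≡ 2 (mod 13)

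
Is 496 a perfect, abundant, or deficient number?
perfect

Proper divisors of 496: sum = 1 + 2 + 4 + 8 + 16 + 31 + 62 + 124 + 248 = 496
Since 496 = 496, 496 is perfect.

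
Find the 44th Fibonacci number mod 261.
204

Matrix identity: Q^n = [[F_(n+1), F_n], [F_n, F_(n-1)]] with Q = [[1,1],[1,0]].
n = 44 = 101100₂. Square-and-multiply, entries mod 261:
Q^1 = [[1,1],[1,0]]
Q^2 = (Q^1)² = [[2,1],[1,1]]
Q^5 = (Q^2)²·Q = [[8,5],[5,3]]
Q^11 = (Q^5)²·Q = [[144,89],[89,55]]
Q^22 = (Q^11)² = [[208,224],[224,245]]
Q^44 = (Q^22)² = [[2,204],[204,59]]
F_44 mod 261 = Q^44[0][1] = 204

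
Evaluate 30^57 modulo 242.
68

Repeated squaring. Binary of 57 = 111001.
30^1 ≡ 30 (mod 242); 30^2 ≡ 174 (mod 242); 30^4 ≡ 26 (mod 242); 30^8 ≡ 192 (mod 242); 30^16 ≡ 80 (mod 242); 30^32 ≡ 108 (mod 242)
30^57 = 30^1 × 30^8 × 30^16 × 30^32 ≡ 68 (mod 242)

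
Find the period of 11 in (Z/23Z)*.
22

23 is prime, so ord(11) divides φ(23) = 22.
Divisors of 22: 1, 2, 11, 22.
Repeated squaring: 11^1 ≡ 11, 11^2 ≡ 6, 11^4 ≡ 13, 11^8 ≡ 8, 11^16 ≡ 18 (mod 23).
Test 11^d mod 23 for each divisor d in increasing order:
11^1 ≡ 11
11^2 ≡ 6
11^11 = 11^8·11^2·11^1 ≡ 22
11^22 = 11^16·11^4·11^2 ≡ 1  ← first divisor giving 1
The order is 22.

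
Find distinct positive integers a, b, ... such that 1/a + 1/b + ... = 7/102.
1/15 + 1/510

Greedy algorithm:
7/102: ceiling(102/7) = 15, use 1/15
1/510: ceiling(510/1) = 510, use 1/510
Result: 7/102 = 1/15 + 1/510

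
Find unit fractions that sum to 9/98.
1/11 + 1/1078

Greedy algorithm:
9/98: ceiling(98/9) = 11, use 1/11
1/1078: ceiling(1078/1) = 1078, use 1/1078
Result: 9/98 = 1/11 + 1/1078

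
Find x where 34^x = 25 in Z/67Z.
36

Baby-step giant-step with step n = ⌈√67⌉ = 9.
Baby steps 34^j mod 67 (j:value) for j=0..8: 0:1, 1:34, 2:17, 3:42, 4:21, 5:44, 6:22, 7:11, 8:39.
Giant-step multiplier: 34^(-9) ≡ 34^(66-9) = 34^57 ≡ 43 (mod 67).
Giant steps γ_i = 25·43^i mod 67: γ_0=25, γ_1=3, γ_2=62, γ_3=53, γ_4=1 (in table at j=0).
x = i·n + j = 4·9 + 0 = 36.
Check: 34^36 ≡ 25 (mod 67).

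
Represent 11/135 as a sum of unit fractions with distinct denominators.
1/13 + 1/220 + 1/77220

Greedy algorithm:
11/135: ceiling(135/11) = 13, use 1/13
8/1755: ceiling(1755/8) = 220, use 1/220
1/77220: ceiling(77220/1) = 77220, use 1/77220
Result: 11/135 = 1/13 + 1/220 + 1/77220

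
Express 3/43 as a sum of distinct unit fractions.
1/15 + 1/323 + 1/208335

Greedy algorithm:
3/43: ceiling(43/3) = 15, use 1/15
2/645: ceiling(645/2) = 323, use 1/323
1/208335: ceiling(208335/1) = 208335, use 1/208335
Result: 3/43 = 1/15 + 1/323 + 1/208335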